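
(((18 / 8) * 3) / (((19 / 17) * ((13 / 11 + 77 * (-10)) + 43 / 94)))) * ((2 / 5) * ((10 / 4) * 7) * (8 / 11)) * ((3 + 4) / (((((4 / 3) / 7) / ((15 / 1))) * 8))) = -66595851 / 24152344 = -2.76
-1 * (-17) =17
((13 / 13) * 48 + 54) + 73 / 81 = 8335 / 81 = 102.90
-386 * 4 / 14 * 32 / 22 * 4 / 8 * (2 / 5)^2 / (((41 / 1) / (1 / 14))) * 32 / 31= -395264 / 17126725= -0.02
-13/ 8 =-1.62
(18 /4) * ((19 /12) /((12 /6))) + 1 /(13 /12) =933 /208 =4.49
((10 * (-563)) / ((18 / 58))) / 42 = -81635 / 189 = -431.93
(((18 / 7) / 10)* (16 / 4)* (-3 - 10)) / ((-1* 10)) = 234 / 175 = 1.34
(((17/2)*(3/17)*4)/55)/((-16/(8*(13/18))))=-13/330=-0.04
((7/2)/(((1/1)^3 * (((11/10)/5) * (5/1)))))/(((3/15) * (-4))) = -175/44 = -3.98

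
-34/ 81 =-0.42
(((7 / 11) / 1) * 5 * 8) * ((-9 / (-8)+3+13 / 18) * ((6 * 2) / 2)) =24430 / 33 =740.30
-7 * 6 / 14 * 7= -21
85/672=0.13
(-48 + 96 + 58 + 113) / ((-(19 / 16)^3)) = -897024 / 6859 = -130.78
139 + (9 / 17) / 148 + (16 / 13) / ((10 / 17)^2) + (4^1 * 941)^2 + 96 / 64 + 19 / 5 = 11585045924731 / 817700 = 14167843.86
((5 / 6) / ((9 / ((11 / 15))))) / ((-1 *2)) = -11 / 324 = -0.03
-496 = -496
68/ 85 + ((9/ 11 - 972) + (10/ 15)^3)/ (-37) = 1485721/ 54945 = 27.04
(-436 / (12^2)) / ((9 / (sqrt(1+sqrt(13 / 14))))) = -109 *sqrt(14 *sqrt(182)+196) / 4536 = -0.47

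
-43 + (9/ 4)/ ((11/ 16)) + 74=377/ 11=34.27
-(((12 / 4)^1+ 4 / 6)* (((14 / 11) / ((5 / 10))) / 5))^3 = -21952 / 3375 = -6.50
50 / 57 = 0.88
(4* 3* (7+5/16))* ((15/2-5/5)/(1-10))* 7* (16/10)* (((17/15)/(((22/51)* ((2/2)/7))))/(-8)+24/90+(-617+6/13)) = 386374079/880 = 439061.45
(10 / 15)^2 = 4 / 9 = 0.44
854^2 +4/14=5105214/7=729316.29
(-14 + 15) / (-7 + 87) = 1 / 80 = 0.01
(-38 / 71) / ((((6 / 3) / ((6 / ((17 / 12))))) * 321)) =-456 / 129149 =-0.00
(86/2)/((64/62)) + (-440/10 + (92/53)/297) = -1177631/503712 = -2.34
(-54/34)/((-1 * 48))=9/272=0.03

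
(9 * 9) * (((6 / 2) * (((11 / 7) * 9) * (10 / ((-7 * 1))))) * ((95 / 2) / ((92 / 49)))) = -11427075 / 92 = -124207.34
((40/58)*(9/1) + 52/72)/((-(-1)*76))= 3617/39672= 0.09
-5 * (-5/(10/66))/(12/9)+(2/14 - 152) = -787/28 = -28.11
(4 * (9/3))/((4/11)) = 33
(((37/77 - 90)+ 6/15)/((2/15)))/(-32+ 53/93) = 9572769/450142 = 21.27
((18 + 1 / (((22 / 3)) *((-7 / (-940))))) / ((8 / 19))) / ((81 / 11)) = 4427 / 378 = 11.71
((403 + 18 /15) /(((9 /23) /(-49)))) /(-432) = 2277667 /19440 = 117.16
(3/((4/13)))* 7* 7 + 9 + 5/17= 33119/68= 487.04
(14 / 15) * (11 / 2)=77 / 15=5.13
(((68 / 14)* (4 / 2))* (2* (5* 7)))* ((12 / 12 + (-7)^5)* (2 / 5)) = -4571232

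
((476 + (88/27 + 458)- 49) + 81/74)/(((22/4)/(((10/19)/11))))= 1615390/208791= 7.74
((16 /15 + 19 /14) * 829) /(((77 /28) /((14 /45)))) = 1687844 /7425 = 227.32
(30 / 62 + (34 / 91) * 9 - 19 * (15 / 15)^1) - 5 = -56853 / 2821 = -20.15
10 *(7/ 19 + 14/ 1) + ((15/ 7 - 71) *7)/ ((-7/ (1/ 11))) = 149.94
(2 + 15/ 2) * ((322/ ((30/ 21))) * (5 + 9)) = 149891/ 5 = 29978.20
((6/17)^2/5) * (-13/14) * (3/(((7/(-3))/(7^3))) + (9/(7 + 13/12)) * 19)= 9.71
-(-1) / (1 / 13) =13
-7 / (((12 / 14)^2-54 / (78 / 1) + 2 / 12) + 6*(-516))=26754 / 11832113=0.00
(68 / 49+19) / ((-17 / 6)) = -7.20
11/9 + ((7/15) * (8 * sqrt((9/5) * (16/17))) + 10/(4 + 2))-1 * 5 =-19/9 + 224 * sqrt(85)/425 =2.75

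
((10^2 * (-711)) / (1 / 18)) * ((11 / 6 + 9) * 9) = -124780500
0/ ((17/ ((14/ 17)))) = 0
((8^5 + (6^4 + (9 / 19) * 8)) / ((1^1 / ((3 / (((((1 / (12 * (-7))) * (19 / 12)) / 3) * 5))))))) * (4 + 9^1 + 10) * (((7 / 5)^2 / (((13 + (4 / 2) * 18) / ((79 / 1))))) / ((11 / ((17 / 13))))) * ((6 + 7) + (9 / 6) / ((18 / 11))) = -2524292465948064 / 6452875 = -391188805.91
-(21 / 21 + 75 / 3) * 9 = -234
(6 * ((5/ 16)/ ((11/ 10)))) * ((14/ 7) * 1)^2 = 75/ 11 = 6.82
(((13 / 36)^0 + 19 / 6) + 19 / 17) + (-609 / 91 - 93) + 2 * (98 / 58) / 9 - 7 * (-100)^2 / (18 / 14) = -2097222593 / 38454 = -54538.48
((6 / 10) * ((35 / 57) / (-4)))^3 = -343 / 438976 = -0.00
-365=-365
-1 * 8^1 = -8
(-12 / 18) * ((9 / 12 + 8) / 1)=-35 / 6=-5.83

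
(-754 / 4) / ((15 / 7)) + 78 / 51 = -44083 / 510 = -86.44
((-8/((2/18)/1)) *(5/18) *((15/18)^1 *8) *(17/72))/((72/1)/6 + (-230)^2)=-425/714312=-0.00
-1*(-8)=8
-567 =-567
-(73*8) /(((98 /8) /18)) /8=-5256 /49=-107.27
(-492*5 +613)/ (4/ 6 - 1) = 5541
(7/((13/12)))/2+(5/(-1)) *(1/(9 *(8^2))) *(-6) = 4097/1248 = 3.28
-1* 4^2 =-16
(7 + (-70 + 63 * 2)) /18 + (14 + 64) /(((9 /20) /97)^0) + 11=185 /2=92.50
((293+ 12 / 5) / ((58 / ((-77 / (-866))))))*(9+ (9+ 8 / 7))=8.67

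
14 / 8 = 7 / 4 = 1.75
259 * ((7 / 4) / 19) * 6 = 5439 / 38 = 143.13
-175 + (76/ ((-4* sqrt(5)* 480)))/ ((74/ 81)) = -175 - 513* sqrt(5)/ 59200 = -175.02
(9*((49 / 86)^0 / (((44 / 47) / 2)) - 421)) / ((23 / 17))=-1409895 / 506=-2786.35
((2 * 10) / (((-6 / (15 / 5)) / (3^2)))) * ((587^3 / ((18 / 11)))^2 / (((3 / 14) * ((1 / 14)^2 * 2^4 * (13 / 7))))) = -59425951229498388133445 / 1404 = -42326176089386316334.36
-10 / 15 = -2 / 3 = -0.67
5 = 5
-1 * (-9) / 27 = 1 / 3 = 0.33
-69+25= -44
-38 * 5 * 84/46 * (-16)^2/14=-145920/23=-6344.35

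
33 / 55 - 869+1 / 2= -8679 / 10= -867.90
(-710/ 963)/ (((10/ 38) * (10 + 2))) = -1349/ 5778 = -0.23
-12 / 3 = -4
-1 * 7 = -7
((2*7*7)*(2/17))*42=8232/17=484.24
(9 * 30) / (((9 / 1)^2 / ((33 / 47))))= 2.34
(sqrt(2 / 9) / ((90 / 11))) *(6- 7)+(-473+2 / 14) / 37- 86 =-25584 / 259- 11 *sqrt(2) / 270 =-98.84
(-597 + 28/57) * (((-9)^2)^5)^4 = -1675216002972391912890048410075746167243867/19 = -88169263314336416467897280000000000000000.00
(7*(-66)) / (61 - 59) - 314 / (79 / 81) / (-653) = -11891163 / 51587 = -230.51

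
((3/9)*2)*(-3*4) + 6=-2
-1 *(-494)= 494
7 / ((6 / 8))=28 / 3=9.33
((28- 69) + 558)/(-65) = -517/65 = -7.95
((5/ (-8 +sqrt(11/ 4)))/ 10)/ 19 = -16/ 4655 - sqrt(11)/ 4655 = -0.00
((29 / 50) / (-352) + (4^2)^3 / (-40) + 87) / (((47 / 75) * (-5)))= 813207 / 165440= 4.92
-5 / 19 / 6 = -5 / 114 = -0.04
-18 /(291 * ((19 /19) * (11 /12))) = -72 /1067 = -0.07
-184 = -184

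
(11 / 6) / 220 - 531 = -63719 / 120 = -530.99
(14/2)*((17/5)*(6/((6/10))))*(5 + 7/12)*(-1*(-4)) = 15946/3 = 5315.33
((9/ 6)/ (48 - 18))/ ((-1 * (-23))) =1/ 460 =0.00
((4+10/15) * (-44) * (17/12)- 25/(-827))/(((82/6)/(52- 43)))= -6494583/33907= -191.54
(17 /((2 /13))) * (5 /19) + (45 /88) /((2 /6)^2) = 56315 /1672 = 33.68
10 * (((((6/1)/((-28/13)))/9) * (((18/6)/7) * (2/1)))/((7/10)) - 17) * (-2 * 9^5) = 7039821780/343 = 20524261.75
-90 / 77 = -1.17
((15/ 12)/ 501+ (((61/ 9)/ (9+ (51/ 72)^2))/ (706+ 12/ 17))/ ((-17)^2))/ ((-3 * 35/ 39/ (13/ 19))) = -0.00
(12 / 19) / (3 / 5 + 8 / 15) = 180 / 323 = 0.56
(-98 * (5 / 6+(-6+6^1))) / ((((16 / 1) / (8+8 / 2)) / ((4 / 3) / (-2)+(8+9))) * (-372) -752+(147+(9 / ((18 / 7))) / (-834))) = 6674780 / 51930187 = 0.13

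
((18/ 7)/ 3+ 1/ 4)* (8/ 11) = 62/ 77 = 0.81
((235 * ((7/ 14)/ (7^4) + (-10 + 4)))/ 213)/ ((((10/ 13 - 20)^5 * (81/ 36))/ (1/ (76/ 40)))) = 502774163281/ 854019755859375000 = 0.00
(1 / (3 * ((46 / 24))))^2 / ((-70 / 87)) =-696 / 18515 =-0.04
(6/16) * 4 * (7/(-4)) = -21/8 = -2.62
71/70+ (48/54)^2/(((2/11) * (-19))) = 84629/107730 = 0.79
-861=-861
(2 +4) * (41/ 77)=246/ 77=3.19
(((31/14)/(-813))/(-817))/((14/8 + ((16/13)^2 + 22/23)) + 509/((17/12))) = 4096898/446742168675915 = 0.00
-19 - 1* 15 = -34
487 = 487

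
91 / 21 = 13 / 3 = 4.33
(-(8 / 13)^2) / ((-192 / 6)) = 2 / 169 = 0.01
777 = 777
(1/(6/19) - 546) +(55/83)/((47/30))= -12695657/23406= -542.41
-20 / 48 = -5 / 12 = -0.42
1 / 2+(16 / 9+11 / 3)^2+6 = 5855 / 162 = 36.14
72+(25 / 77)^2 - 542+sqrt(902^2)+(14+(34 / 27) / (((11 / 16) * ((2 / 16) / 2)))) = 76105349 / 160083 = 475.41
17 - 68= -51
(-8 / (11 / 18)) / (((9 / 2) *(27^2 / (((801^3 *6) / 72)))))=-5639752 / 33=-170901.58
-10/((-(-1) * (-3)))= 10/3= 3.33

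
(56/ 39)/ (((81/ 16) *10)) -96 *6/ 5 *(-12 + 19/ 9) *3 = 10796288/ 3159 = 3417.63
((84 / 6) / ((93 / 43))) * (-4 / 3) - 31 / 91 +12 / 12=-202388 / 25389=-7.97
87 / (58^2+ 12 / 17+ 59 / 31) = 15283 / 591401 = 0.03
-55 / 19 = -2.89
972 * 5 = 4860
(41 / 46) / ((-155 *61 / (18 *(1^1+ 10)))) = -4059 / 217465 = -0.02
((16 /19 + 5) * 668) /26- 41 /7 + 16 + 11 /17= 4728954 /29393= 160.89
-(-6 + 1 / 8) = 47 / 8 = 5.88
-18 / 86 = -9 / 43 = -0.21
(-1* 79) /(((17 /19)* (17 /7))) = -10507 /289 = -36.36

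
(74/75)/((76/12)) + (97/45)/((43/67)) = 646043/183825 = 3.51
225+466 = 691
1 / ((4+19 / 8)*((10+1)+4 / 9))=24 / 1751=0.01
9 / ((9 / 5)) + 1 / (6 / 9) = 13 / 2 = 6.50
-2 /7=-0.29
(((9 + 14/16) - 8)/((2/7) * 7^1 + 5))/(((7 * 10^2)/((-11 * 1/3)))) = -11/7840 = -0.00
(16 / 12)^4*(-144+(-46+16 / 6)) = -143872 / 243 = -592.07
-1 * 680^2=-462400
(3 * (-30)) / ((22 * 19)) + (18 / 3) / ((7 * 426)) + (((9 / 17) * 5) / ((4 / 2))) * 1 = 3920981 / 3531682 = 1.11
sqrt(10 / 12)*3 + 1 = 1 + sqrt(30) / 2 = 3.74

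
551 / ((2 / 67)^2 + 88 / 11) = 68.87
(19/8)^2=361/64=5.64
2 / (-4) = -1 / 2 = -0.50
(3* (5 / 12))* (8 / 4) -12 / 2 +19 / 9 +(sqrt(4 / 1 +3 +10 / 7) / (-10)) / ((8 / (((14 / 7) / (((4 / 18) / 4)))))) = -25 / 18 -9* sqrt(413) / 140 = -2.70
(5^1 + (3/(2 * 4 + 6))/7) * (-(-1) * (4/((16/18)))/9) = 2.52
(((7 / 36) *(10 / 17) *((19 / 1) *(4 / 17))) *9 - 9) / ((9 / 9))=-1271 / 289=-4.40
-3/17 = -0.18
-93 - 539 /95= -9374 /95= -98.67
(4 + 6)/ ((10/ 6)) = 6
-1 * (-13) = 13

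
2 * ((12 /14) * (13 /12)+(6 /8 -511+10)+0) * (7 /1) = -13981 /2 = -6990.50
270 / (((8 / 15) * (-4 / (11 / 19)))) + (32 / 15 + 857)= 3583523 / 4560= 785.86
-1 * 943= -943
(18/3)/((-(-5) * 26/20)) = 12/13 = 0.92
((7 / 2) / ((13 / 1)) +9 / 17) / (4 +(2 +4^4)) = 353 / 115804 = 0.00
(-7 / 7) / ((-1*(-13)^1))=-0.08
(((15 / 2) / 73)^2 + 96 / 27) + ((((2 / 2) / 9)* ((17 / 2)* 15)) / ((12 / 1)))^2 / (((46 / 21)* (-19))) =28431401249 / 8048239488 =3.53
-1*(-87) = 87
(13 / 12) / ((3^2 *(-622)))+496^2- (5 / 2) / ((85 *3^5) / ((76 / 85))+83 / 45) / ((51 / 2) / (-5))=22198198309375070633 / 90230709892536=246016.00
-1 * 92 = -92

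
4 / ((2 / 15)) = 30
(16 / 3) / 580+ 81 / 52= 35443 / 22620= 1.57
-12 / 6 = -2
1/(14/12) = 6/7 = 0.86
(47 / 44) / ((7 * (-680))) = -47 / 209440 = -0.00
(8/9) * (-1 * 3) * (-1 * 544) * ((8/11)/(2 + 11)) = 34816/429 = 81.16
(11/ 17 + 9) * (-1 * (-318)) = 52152/ 17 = 3067.76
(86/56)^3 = 3.62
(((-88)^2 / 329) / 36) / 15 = 1936 / 44415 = 0.04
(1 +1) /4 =1 /2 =0.50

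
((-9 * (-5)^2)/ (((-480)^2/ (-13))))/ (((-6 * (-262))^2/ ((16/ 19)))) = 13/ 3004959744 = 0.00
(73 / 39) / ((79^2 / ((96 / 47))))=2336 / 3813251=0.00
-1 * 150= -150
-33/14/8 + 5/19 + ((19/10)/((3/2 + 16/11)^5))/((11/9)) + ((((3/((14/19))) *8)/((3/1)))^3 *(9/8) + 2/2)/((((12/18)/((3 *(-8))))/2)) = -62753478234612190303/604929120250000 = -103736.91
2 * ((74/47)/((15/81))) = 3996/235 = 17.00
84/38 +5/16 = 2.52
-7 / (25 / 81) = -567 / 25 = -22.68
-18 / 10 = -9 / 5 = -1.80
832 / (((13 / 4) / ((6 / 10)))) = 768 / 5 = 153.60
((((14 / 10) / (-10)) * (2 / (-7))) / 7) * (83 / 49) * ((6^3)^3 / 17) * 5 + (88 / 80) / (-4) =6691526003 / 233240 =28689.44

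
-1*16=-16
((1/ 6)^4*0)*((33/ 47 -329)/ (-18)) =0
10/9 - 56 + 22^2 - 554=-1124/9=-124.89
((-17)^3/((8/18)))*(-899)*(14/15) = 92752527/10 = 9275252.70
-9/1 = -9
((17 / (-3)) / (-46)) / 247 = 0.00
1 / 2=0.50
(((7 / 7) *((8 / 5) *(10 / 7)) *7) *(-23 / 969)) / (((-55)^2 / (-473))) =15824 / 266475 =0.06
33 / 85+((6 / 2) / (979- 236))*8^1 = 26559 / 63155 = 0.42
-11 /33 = -1 /3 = -0.33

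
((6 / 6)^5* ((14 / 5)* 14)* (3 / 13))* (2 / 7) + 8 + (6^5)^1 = 506128 / 65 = 7786.58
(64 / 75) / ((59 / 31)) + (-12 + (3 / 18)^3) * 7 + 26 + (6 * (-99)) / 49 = -1087204123 / 15611400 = -69.64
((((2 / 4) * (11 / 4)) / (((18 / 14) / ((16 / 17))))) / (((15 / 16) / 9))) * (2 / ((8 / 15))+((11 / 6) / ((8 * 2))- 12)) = -60137 / 765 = -78.61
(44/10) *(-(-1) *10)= 44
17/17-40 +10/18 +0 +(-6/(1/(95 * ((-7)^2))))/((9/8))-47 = -224209/9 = -24912.11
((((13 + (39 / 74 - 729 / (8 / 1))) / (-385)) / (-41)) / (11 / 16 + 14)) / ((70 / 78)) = -1791582 / 4803770125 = -0.00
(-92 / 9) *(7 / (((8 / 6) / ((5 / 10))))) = -161 / 6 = -26.83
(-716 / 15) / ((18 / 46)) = -16468 / 135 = -121.99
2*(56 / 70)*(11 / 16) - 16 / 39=269 / 390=0.69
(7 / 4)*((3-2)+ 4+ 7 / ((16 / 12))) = 17.94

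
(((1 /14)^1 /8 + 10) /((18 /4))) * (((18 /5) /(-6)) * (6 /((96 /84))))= -1121 /160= -7.01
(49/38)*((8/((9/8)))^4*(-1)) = -411041792/124659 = -3297.33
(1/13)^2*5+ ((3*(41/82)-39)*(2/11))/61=-9320/113399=-0.08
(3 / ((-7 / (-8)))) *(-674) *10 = -161760 / 7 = -23108.57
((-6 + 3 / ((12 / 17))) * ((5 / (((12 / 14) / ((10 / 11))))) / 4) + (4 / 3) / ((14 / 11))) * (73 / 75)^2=-25062287 / 20790000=-1.21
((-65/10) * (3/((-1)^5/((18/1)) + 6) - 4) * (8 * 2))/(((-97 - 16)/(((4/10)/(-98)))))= 38896/2962295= 0.01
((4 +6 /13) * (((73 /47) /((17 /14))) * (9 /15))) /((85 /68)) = 711312 /259675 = 2.74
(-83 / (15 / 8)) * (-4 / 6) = 1328 / 45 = 29.51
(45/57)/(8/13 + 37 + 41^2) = 195/424498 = 0.00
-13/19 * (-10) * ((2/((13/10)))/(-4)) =-50/19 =-2.63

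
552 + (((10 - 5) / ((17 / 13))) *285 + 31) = 28436 / 17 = 1672.71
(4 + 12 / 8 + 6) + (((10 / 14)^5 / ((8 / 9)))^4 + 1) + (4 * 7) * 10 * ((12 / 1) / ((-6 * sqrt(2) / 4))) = 4085989740156728591825 / 326829122755018756096 - 1120 * sqrt(2) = -1571.42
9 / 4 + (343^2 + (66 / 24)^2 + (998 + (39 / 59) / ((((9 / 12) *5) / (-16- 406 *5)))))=558357883 / 4720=118296.16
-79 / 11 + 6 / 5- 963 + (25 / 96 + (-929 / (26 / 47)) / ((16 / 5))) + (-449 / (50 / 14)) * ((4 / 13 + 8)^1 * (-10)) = 153597679 / 17160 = 8950.91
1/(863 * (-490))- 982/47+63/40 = -19.32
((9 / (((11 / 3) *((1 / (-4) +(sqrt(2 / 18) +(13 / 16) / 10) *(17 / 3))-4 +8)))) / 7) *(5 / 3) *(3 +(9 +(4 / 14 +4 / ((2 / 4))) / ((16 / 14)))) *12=194400 / 8783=22.13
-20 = -20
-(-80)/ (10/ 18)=144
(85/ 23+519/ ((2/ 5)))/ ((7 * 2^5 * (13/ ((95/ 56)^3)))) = 51318180625/ 23524114432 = 2.18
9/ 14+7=107/ 14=7.64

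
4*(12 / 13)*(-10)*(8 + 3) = -5280 / 13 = -406.15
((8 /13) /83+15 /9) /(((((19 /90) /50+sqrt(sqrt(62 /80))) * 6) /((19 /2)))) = 2.81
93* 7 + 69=720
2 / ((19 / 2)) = 4 / 19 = 0.21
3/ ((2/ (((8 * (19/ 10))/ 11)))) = 114/ 55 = 2.07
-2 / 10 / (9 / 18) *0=0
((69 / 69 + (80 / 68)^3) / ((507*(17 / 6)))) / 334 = 12913 / 2357213183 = 0.00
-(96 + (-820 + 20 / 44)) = 7959 / 11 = 723.55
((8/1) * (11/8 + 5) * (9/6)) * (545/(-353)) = -83385/706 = -118.11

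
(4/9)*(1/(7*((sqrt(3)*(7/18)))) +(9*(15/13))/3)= 8*sqrt(3)/147 +20/13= 1.63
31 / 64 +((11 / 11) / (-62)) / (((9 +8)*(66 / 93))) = 5781 / 11968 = 0.48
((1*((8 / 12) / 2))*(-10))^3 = -1000 / 27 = -37.04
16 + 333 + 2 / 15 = 5237 / 15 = 349.13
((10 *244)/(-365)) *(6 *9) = -26352/73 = -360.99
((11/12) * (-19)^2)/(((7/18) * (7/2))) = 11913/49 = 243.12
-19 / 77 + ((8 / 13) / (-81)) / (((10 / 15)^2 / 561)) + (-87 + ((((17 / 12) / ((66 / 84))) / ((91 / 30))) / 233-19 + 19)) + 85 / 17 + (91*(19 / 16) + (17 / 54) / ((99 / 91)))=14978622059 / 906809904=16.52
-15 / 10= -3 / 2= -1.50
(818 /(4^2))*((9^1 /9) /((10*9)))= 409 /720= 0.57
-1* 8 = -8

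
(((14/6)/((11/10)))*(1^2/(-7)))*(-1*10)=100/33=3.03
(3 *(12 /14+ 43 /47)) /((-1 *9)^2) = 583 /8883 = 0.07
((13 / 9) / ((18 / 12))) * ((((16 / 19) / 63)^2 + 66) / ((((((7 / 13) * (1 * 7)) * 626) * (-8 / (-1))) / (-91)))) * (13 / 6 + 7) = -5713420158875 / 2034256368312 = -2.81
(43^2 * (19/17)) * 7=245917/17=14465.71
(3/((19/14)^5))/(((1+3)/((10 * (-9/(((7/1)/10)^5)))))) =-216000000/2476099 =-87.23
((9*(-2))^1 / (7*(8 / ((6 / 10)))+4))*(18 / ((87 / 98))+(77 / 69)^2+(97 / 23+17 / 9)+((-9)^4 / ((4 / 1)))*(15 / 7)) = -41084599653 / 62714008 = -655.11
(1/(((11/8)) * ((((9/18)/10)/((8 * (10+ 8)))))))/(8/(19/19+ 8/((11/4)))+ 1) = 990720/1441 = 687.52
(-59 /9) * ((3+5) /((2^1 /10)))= -2360 /9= -262.22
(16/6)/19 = 0.14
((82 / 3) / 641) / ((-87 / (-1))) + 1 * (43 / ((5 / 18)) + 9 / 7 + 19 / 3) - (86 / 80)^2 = 302171675317 / 1873771200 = 161.26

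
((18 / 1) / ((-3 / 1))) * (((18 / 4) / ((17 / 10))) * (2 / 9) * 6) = -360 / 17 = -21.18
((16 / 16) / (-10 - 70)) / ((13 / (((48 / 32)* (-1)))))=0.00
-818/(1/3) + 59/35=-85831/35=-2452.31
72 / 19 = 3.79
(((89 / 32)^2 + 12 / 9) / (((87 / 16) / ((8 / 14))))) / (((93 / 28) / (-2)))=-27859 / 48546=-0.57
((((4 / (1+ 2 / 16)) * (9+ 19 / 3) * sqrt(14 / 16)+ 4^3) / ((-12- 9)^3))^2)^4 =42752018826441471945605120 * sqrt(14) / 565990866204262677813673454262807489357843+ 4319012220873943890175983616 / 15281753387515092300969183265095802212661761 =0.00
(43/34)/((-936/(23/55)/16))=-989/109395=-0.01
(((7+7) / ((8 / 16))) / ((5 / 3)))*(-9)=-756 / 5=-151.20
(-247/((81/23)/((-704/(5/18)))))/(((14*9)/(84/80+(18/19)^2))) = 246648688/89775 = 2747.41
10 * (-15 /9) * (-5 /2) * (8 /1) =1000 /3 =333.33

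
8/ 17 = 0.47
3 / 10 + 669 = 6693 / 10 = 669.30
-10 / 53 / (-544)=5 / 14416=0.00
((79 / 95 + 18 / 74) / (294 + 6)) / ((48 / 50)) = 1889 / 506160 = 0.00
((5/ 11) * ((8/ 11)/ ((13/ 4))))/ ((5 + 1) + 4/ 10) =25/ 1573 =0.02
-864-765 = -1629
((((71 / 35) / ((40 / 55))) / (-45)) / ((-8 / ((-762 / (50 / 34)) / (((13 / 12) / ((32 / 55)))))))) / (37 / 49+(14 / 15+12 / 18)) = -4292092 / 4688125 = -0.92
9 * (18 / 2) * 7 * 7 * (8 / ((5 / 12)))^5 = 32362142367744 / 3125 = 10355885557.68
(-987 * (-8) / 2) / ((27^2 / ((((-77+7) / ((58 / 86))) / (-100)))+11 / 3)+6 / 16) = 28520352 / 5103037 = 5.59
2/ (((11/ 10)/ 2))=3.64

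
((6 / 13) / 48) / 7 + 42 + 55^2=2232777 / 728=3067.00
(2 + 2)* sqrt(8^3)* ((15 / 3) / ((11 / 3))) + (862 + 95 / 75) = 960* sqrt(2) / 11 + 12949 / 15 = 986.69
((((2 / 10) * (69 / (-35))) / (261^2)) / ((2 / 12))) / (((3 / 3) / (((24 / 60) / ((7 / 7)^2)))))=-92 / 6622875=-0.00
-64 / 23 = -2.78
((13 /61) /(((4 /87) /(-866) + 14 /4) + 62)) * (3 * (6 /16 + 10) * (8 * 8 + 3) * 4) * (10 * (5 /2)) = 204251220225 /301028717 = 678.51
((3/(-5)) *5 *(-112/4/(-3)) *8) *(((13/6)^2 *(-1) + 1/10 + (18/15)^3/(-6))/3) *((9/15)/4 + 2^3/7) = 7953502/16875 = 471.32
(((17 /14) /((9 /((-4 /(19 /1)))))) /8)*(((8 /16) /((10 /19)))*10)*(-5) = 85 /504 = 0.17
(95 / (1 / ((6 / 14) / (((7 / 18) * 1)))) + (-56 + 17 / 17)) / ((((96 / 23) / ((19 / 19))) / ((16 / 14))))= 56005 / 4116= 13.61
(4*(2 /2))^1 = 4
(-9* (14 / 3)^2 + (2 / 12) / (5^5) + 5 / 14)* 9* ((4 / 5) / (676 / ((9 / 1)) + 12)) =-346654593 / 21437500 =-16.17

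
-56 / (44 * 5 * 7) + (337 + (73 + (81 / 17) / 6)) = 768117 / 1870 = 410.76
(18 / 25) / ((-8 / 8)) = -18 / 25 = -0.72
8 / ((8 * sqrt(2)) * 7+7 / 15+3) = -390 / 88031+6300 * sqrt(2) / 88031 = 0.10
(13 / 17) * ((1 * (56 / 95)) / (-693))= -104 / 159885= -0.00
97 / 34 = 2.85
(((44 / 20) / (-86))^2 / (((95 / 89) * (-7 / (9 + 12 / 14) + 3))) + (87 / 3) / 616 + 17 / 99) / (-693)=-210663616699 / 666429290950500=-0.00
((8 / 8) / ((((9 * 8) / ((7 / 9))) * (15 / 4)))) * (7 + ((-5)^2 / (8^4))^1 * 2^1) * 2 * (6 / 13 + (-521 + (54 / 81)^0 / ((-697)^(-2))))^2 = 66683457139140625 / 7008768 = 9514290833.87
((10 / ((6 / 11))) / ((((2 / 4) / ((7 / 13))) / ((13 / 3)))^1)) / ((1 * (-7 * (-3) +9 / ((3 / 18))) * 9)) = 154 / 1215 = 0.13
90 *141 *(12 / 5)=30456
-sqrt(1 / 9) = -1 / 3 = -0.33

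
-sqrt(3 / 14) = -sqrt(42) / 14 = -0.46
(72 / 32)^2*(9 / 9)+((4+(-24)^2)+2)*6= 55953 / 16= 3497.06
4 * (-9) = -36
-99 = -99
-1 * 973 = -973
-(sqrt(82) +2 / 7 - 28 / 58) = 40 / 203 - sqrt(82) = -8.86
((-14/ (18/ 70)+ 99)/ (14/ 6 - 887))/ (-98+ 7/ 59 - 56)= 23659/ 72286998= 0.00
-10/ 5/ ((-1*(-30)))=-1/ 15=-0.07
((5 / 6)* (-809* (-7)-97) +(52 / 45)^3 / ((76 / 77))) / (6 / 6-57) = -8033401079 / 96957000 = -82.86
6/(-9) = -2/3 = -0.67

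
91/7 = 13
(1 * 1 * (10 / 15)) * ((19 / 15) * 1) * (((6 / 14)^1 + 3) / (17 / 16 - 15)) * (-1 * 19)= 92416 / 23415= 3.95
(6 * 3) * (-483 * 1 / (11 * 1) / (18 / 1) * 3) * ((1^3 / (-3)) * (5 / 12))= 805 / 44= 18.30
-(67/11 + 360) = -4027/11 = -366.09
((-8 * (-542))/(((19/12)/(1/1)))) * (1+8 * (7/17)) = 3798336/323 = 11759.55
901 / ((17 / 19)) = 1007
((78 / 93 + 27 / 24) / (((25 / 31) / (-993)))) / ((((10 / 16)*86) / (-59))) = 28531869 / 10750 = 2654.13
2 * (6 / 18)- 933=-2797 / 3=-932.33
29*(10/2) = 145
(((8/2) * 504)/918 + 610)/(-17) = -31222/867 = -36.01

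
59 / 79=0.75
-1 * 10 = -10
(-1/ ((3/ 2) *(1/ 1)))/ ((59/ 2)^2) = -8/ 10443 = -0.00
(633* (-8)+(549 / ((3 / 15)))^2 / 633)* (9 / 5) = 12311.41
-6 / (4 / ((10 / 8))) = -15 / 8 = -1.88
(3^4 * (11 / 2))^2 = 793881 / 4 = 198470.25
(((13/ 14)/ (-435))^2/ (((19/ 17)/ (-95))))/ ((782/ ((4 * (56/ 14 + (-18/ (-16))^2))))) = -56953/ 5459368320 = -0.00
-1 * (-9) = 9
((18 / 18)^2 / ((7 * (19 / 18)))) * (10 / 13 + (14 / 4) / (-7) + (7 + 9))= 2.20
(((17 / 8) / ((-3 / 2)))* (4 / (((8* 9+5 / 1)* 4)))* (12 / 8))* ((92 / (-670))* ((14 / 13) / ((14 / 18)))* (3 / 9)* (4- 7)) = -3519 / 670670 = -0.01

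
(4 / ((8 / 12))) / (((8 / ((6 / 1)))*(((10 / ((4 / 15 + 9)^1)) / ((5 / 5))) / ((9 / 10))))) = 3753 / 1000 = 3.75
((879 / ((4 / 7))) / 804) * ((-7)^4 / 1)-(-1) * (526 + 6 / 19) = 104284569 / 20368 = 5120.02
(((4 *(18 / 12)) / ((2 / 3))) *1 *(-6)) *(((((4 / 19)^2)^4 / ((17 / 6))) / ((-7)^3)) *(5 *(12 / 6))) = 212336640 / 99031156092071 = 0.00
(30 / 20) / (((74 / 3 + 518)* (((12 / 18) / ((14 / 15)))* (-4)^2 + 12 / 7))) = 63 / 299552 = 0.00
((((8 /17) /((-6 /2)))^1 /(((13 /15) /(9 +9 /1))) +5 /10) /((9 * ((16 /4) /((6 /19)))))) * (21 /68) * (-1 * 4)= 8533 /285532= 0.03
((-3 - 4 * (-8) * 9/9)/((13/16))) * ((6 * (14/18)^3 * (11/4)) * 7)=6127352/3159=1939.65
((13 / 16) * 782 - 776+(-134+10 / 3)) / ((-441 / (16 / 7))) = 13022 / 9261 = 1.41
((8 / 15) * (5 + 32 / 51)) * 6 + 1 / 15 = 4609 / 255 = 18.07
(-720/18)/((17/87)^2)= -302760/289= -1047.61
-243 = -243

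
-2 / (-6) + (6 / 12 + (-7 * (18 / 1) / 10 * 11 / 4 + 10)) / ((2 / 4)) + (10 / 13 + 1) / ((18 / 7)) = -27658 / 585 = -47.28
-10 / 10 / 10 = -1 / 10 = -0.10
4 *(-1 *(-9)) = 36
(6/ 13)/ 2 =3/ 13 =0.23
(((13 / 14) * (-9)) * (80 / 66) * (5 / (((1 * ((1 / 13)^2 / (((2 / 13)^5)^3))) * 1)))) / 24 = -409600 / 1793952554431037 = -0.00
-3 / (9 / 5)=-5 / 3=-1.67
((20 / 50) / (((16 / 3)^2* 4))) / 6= 3 / 5120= 0.00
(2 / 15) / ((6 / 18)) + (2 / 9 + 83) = 3763 / 45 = 83.62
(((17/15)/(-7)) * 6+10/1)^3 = 31554496/42875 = 735.96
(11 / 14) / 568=11 / 7952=0.00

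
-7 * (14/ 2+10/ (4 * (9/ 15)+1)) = -1183/ 17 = -69.59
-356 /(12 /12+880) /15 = -356 /13215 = -0.03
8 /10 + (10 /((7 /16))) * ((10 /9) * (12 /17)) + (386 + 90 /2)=802763 /1785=449.73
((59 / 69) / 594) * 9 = 59 / 4554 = 0.01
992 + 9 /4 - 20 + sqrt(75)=982.91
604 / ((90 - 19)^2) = 604 / 5041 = 0.12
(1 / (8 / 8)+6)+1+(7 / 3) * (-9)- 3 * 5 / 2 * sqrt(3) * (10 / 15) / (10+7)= -13- 5 * sqrt(3) / 17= -13.51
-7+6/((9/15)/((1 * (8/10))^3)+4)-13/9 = -7.28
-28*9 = -252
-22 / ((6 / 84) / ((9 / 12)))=-231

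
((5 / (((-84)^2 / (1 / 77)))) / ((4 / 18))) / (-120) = -1 / 2897664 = -0.00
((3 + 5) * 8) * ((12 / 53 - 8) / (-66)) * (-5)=-65920 / 1749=-37.69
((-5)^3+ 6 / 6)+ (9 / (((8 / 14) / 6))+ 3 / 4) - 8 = -147 / 4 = -36.75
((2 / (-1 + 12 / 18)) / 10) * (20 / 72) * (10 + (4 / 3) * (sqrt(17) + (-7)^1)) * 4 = -8 * sqrt(17) / 9 - 4 / 9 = -4.11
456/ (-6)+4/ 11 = -832/ 11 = -75.64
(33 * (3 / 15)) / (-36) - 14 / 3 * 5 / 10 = -151 / 60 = -2.52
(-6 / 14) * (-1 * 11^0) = 3 / 7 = 0.43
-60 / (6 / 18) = -180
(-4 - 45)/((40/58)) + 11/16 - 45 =-9229/80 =-115.36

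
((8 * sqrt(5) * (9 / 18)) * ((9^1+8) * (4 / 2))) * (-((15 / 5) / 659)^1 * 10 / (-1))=13.84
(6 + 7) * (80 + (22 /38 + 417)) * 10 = 1229020 /19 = 64685.26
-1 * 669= -669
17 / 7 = 2.43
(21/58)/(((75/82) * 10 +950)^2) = 0.00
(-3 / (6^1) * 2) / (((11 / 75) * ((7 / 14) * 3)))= -50 / 11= -4.55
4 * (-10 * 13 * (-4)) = 2080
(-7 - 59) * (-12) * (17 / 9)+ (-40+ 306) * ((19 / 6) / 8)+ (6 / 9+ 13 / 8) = 19243 / 12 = 1603.58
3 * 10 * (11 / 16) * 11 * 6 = 1361.25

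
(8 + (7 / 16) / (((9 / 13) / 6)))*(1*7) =1981 / 24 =82.54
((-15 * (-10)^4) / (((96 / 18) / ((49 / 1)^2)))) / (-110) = 13505625 / 22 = 613892.05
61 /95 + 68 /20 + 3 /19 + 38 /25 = 143 /25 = 5.72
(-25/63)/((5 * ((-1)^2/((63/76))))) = -5/76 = -0.07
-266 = -266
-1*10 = -10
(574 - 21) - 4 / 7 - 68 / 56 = 7717 / 14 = 551.21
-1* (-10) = 10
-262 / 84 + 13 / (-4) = -535 / 84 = -6.37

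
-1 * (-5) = 5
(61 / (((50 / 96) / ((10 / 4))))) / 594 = 244 / 495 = 0.49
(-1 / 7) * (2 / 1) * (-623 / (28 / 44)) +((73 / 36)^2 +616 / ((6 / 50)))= 49144471 / 9072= 5417.16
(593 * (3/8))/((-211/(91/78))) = -4151/3376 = -1.23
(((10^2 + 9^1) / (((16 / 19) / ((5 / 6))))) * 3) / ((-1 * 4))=-10355 / 128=-80.90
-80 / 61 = -1.31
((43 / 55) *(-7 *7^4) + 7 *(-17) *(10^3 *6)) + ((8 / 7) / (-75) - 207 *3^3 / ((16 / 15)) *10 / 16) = -539922648329 / 739200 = -730414.84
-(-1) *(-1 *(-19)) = 19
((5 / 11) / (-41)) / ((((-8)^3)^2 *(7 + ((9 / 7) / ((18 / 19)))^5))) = -84035 / 23057457291264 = -0.00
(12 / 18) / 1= 2 / 3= 0.67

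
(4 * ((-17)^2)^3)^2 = 9321955795676176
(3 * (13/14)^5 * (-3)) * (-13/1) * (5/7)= 217206405/3764768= 57.69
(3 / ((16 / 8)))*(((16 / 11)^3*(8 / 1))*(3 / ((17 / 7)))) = 45.62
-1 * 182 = -182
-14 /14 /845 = -1 /845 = -0.00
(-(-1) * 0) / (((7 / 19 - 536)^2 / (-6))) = 0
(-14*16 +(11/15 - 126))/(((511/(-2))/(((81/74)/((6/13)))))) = 612963/189070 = 3.24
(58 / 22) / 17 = 29 / 187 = 0.16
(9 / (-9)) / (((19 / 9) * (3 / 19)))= -3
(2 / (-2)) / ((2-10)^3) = 1 / 512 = 0.00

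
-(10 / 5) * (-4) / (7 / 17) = 136 / 7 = 19.43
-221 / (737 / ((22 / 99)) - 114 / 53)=-23426 / 351321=-0.07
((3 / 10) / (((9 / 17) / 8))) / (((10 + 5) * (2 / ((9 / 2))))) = 17 / 25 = 0.68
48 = 48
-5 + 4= -1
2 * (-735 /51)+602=9744 /17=573.18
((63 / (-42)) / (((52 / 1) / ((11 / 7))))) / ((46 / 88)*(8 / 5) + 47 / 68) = -30855 / 1039766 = -0.03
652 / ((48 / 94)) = 1276.83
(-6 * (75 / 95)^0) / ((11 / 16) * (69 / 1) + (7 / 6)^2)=-864 / 7027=-0.12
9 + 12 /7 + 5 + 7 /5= 599 /35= 17.11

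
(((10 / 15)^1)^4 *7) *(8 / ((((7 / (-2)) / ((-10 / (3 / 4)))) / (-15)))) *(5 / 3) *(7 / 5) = -358400 / 243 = -1474.90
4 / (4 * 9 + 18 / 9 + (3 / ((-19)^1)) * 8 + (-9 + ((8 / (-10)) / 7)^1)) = 2660 / 18369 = 0.14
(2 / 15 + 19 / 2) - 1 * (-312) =321.63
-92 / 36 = -23 / 9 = -2.56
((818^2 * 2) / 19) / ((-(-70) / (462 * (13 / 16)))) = 71763549 / 190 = 377702.89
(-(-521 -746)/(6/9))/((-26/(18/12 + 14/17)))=-300279/1768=-169.84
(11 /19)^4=14641 /130321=0.11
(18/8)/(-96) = -3/128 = -0.02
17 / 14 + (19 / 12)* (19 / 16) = 4159 / 1344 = 3.09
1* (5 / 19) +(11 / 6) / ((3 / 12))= 433 / 57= 7.60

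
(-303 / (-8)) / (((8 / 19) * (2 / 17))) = 97869 / 128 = 764.60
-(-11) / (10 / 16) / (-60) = -0.29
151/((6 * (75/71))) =23.82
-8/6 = -4/3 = -1.33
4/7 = 0.57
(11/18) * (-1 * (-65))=715/18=39.72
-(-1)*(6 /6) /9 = 1 /9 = 0.11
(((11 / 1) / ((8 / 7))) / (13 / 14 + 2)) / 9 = 539 / 1476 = 0.37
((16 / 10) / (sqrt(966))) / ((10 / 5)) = 2 * sqrt(966) / 2415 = 0.03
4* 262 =1048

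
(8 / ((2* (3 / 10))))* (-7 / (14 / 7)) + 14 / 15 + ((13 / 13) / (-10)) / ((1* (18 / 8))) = -412 / 9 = -45.78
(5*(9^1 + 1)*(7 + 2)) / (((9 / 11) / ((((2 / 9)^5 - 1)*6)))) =-64918700 / 19683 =-3298.21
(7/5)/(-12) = -7/60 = -0.12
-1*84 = -84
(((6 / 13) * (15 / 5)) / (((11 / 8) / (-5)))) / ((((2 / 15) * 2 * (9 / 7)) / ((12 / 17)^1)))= -25200 / 2431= -10.37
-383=-383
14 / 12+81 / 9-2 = 49 / 6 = 8.17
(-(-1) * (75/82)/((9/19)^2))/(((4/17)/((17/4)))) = 2608225/35424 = 73.63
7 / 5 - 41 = -198 / 5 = -39.60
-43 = -43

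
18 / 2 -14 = -5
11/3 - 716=-2137/3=-712.33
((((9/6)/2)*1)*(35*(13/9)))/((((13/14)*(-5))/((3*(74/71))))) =-1813/71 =-25.54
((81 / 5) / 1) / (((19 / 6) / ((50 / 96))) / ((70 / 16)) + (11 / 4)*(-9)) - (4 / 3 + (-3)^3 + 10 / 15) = 1987325 / 81761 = 24.31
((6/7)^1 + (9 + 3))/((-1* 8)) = -45/28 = -1.61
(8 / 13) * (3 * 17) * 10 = 4080 / 13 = 313.85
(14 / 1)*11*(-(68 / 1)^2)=-712096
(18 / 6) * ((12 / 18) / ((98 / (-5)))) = -5 / 49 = -0.10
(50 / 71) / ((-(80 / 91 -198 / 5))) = 0.02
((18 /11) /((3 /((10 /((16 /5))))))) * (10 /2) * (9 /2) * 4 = 3375 /22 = 153.41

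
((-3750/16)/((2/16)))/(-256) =1875/256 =7.32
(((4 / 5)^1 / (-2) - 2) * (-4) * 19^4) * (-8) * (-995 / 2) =4979304768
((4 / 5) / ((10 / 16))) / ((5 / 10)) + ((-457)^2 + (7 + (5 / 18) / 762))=71617600349 / 342900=208858.56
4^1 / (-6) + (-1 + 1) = -2 / 3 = -0.67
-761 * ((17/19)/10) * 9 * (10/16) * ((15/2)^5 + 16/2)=-88446116223/9728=-9091911.62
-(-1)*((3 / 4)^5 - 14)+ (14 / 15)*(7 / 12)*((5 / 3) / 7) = -376927 / 27648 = -13.63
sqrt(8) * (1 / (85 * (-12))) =-sqrt(2) / 510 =-0.00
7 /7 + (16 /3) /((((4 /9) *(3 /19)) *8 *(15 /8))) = 6.07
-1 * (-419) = 419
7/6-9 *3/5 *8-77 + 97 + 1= -21.03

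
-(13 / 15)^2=-169 / 225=-0.75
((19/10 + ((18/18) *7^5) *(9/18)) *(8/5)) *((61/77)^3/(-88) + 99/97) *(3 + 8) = 166229323293153/1107092525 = 150149.44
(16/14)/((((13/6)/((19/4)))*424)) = 57/9646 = 0.01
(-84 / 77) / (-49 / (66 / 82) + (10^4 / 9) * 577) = -108 / 63463973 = -0.00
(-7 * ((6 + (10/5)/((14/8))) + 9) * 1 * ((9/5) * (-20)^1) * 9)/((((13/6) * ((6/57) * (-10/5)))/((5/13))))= -5217210/169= -30871.07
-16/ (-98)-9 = -433/ 49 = -8.84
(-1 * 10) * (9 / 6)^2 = -45 / 2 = -22.50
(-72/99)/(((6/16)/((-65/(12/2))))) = 2080/99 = 21.01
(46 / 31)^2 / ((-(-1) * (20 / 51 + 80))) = 26979 / 985025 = 0.03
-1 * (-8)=8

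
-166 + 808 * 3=2258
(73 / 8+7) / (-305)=-129 / 2440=-0.05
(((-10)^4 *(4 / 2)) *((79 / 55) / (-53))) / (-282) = 158000 / 82203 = 1.92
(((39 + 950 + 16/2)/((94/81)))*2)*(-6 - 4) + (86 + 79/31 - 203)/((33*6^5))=-17182.34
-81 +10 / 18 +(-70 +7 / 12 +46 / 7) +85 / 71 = -142.09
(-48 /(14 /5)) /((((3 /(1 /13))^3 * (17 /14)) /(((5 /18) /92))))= -50 /69581187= -0.00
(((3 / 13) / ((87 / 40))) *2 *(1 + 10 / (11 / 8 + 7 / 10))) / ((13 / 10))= 386400 / 406783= 0.95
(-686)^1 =-686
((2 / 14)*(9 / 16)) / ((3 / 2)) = 0.05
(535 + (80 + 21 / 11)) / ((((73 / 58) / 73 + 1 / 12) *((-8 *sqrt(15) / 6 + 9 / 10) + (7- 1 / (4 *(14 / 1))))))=21159290880 *sqrt(15) / 91746017 + 125085415104 / 91746017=2256.61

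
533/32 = 16.66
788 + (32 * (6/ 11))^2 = 132212/ 121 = 1092.66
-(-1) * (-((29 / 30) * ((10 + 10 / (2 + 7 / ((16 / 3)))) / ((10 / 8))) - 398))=102802 / 265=387.93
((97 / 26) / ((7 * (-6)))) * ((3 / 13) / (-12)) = 97 / 56784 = 0.00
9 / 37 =0.24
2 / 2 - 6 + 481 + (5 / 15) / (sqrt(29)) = 476.06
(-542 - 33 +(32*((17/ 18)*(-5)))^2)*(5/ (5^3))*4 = 288484/ 81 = 3561.53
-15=-15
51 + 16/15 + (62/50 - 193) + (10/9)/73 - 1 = -2310638/16425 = -140.68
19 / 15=1.27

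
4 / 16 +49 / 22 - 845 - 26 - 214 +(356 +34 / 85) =-159747 / 220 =-726.12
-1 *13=-13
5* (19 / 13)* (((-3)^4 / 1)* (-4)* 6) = -184680 / 13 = -14206.15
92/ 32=23/ 8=2.88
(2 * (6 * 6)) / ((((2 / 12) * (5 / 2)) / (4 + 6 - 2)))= 6912 / 5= 1382.40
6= 6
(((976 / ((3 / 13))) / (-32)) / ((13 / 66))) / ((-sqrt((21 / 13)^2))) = 8723 / 21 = 415.38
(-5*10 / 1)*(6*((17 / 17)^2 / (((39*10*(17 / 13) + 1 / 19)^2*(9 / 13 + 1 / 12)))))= -16894800 / 11363773201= -0.00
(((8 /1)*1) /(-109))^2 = 64 /11881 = 0.01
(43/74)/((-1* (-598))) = 43/44252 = 0.00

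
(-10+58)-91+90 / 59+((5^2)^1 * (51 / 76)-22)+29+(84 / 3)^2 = 3436097 / 4484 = 766.30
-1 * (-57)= 57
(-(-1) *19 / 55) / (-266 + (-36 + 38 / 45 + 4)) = -171 / 147092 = -0.00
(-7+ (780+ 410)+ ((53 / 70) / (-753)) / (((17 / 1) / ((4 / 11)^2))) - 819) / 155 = 19733253116 / 8402896425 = 2.35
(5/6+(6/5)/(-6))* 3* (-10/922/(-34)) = 19/31348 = 0.00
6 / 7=0.86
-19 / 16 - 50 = -819 / 16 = -51.19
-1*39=-39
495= 495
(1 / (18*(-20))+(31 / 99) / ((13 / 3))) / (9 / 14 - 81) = -25039 / 28957500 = -0.00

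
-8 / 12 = -2 / 3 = -0.67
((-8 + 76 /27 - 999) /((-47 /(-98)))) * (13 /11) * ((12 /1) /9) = -138167848 /41877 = -3299.37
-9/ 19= -0.47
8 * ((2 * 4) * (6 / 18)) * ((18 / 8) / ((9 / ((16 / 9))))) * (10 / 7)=2560 / 189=13.54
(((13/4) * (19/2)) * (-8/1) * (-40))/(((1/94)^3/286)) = 2346964597120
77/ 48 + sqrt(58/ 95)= sqrt(5510)/ 95 + 77/ 48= 2.39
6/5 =1.20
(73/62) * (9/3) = 219/62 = 3.53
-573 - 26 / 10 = -2878 / 5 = -575.60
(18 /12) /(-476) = -3 /952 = -0.00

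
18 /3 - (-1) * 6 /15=32 /5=6.40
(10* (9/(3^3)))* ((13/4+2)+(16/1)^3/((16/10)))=51305/6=8550.83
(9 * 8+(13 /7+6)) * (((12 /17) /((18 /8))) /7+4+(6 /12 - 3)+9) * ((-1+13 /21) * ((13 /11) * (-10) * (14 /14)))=2188529720 /577269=3791.18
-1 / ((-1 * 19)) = 1 / 19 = 0.05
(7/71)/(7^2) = 1/497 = 0.00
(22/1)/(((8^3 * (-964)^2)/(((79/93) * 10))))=4345/11062339584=0.00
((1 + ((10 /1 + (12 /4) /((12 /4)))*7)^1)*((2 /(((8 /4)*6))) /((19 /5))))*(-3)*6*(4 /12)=-390 /19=-20.53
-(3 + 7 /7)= -4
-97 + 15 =-82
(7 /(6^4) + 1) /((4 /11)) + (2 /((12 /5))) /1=18653 /5184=3.60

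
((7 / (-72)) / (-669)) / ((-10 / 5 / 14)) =-0.00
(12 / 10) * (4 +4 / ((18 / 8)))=104 / 15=6.93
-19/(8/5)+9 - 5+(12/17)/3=-1039/136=-7.64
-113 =-113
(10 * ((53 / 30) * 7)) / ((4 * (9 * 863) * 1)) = 371 / 93204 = 0.00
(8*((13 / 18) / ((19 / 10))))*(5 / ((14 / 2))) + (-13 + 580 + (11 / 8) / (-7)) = 568.98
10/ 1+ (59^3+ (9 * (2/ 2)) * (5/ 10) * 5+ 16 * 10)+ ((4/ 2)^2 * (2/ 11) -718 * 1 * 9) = 4380425/ 22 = 199110.23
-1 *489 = -489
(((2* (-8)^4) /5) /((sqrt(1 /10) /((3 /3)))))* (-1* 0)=0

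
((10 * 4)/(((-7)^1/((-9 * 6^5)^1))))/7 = 57129.80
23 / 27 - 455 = -454.15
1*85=85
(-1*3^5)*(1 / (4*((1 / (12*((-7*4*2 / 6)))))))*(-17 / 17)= -6804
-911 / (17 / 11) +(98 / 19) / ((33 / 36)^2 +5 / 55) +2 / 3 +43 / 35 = -5823229486 / 10004925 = -582.04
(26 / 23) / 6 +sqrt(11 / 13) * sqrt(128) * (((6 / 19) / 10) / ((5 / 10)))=13 / 69 +48 * sqrt(286) / 1235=0.85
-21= -21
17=17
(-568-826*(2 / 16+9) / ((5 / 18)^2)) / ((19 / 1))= -2456269 / 475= -5171.09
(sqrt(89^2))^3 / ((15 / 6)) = 1409938 / 5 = 281987.60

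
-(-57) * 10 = 570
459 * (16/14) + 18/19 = 69894/133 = 525.52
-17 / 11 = -1.55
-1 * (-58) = 58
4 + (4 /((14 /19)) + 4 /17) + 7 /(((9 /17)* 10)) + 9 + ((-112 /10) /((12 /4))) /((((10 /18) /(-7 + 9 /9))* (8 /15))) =1023727 /10710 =95.59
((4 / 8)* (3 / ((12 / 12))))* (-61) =-91.50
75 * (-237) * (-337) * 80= 479214000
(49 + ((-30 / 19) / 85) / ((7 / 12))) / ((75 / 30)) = 221434 / 11305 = 19.59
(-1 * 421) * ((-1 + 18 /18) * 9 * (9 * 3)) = 0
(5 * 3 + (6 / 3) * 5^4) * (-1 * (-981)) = 1240965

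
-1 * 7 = -7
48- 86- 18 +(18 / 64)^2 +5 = -52143 / 1024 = -50.92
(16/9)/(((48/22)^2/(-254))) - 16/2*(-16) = 5369/162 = 33.14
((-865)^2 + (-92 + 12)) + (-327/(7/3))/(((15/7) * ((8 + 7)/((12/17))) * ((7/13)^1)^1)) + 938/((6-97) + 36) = 24482299971/32725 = 748122.23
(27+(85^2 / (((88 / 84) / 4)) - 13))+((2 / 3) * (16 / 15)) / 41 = 560149732 / 20295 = 27600.38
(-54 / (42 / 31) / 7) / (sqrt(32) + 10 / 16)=11160 / 99127 - 71424 * sqrt(2) / 99127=-0.91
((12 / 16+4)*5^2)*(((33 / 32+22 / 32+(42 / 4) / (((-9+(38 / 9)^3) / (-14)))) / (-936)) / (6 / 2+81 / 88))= 806855995 / 49921881984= 0.02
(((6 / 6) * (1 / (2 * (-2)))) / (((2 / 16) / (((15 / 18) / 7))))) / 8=-5 / 168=-0.03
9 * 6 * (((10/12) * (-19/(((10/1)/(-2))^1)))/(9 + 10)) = 9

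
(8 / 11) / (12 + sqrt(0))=2 / 33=0.06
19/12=1.58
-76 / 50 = -38 / 25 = -1.52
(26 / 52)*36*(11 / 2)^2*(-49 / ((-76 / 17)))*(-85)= -77106645 / 152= -507280.56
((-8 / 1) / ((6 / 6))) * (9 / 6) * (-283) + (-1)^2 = 3397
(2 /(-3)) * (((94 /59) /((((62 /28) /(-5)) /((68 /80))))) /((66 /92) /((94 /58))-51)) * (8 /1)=-0.32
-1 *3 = -3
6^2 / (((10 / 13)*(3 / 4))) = 312 / 5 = 62.40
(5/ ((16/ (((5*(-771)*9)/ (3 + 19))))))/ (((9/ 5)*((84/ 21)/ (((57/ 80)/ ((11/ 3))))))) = -3296025/ 247808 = -13.30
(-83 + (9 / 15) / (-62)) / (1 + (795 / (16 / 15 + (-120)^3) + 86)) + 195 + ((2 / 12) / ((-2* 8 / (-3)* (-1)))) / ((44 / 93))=193.98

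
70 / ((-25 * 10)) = -7 / 25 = -0.28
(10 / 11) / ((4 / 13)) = 65 / 22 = 2.95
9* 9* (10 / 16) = 405 / 8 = 50.62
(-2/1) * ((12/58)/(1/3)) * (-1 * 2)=72/29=2.48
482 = 482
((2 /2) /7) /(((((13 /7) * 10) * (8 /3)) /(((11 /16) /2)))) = 33 /33280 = 0.00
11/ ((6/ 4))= 22/ 3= 7.33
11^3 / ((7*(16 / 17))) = 22627 / 112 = 202.03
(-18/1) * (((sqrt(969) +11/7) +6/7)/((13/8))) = -144 * sqrt(969)/13 - 2448/91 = -371.71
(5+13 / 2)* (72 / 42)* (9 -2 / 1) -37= 101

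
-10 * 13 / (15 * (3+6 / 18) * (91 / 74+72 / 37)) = -962 / 1175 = -0.82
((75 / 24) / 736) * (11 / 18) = 275 / 105984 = 0.00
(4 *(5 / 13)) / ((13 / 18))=360 / 169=2.13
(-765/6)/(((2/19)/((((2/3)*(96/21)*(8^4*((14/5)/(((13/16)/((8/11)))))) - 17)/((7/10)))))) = -108321924385/2002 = -54106855.34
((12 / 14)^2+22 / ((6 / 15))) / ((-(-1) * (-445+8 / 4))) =-2731 / 21707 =-0.13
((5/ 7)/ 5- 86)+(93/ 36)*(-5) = -8297/ 84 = -98.77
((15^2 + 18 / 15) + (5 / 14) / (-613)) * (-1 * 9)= -2035.79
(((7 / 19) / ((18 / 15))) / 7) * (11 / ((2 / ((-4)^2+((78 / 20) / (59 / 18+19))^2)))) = 708879611 / 183313140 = 3.87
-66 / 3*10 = -220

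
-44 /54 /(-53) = 22 /1431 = 0.02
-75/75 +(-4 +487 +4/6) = 1448/3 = 482.67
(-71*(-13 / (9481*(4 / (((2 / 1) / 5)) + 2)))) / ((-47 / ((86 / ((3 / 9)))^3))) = -2964.34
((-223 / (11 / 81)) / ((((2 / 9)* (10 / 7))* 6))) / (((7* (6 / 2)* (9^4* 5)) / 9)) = -223 / 19800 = -0.01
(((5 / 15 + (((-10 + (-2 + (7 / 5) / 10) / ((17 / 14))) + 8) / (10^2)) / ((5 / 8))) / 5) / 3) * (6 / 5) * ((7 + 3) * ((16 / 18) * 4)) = 5647232 / 7171875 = 0.79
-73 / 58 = -1.26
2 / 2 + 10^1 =11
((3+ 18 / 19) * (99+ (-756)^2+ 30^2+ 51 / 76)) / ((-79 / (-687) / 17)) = 38113871382675 / 114076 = 334109465.47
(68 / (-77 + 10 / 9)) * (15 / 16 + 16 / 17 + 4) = -14391 / 2732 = -5.27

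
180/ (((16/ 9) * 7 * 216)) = 15/ 224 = 0.07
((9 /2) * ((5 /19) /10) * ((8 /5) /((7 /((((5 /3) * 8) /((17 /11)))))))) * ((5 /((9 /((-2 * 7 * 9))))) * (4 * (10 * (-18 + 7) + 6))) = 2196480 /323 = 6800.25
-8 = -8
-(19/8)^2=-361/64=-5.64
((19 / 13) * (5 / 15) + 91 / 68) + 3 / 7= 41843 / 18564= 2.25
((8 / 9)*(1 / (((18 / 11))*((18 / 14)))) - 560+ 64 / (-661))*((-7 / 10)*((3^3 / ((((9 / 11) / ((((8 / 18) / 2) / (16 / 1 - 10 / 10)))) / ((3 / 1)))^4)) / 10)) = 110558756415184 / 12003981713859375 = 0.01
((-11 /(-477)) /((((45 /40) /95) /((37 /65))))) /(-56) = -7733 /390663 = -0.02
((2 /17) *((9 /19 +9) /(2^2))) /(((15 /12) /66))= 4752 /323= 14.71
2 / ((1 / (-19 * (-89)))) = 3382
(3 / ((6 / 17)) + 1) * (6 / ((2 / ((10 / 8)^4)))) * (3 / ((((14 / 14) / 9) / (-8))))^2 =25970625 / 8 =3246328.12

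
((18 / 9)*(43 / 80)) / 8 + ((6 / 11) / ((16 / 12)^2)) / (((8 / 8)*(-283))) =132779 / 996160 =0.13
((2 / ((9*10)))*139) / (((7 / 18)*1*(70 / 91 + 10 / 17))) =30719 / 5250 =5.85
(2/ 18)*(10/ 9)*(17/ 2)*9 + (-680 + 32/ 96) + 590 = -722/ 9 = -80.22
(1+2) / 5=3 / 5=0.60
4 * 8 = 32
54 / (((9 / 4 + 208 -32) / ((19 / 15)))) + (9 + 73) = 293698 / 3565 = 82.38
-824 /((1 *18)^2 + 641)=-824 /965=-0.85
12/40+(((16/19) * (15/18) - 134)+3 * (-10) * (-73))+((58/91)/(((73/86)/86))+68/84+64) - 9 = 2748230931/1262170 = 2177.39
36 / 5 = 7.20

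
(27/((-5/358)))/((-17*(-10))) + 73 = 26192/425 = 61.63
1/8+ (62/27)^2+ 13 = 107297/5832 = 18.40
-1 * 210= -210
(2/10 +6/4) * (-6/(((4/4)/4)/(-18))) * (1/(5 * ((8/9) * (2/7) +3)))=231336/5125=45.14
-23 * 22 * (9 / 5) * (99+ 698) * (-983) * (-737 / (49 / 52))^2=5240183900381505504 / 12005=436500116649854.69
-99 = -99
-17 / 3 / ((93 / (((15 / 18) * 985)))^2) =-412345625 / 934092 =-441.44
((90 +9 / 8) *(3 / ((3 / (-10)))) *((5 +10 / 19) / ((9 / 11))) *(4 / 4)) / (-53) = 467775 / 4028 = 116.13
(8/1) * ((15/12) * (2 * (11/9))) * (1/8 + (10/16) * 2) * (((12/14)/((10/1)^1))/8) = 121/336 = 0.36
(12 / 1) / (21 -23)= -6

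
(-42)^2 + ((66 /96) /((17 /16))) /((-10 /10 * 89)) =2668921 /1513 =1763.99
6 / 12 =1 / 2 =0.50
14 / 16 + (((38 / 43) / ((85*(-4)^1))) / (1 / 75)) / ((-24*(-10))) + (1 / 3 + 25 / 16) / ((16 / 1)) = 0.99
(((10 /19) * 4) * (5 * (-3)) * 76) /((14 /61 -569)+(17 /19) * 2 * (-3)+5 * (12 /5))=4.27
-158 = -158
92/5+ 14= 162/5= 32.40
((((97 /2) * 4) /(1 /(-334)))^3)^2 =74009791454291383814155472896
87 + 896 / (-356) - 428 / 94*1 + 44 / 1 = 518399 / 4183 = 123.93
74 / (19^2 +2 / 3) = 222 / 1085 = 0.20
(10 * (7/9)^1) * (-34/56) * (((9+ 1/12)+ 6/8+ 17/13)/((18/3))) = -73865/8424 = -8.77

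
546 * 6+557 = 3833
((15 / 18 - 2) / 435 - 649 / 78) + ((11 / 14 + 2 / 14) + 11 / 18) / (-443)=-438053348 / 52608465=-8.33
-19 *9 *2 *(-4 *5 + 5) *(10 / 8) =12825 / 2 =6412.50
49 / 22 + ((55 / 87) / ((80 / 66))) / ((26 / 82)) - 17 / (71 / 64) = -26974615 / 2355496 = -11.45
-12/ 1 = -12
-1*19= -19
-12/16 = -3/4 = -0.75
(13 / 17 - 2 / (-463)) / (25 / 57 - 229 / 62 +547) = 21391302 / 15124874245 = 0.00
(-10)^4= 10000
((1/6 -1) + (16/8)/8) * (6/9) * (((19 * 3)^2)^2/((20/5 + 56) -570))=2736741/340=8049.24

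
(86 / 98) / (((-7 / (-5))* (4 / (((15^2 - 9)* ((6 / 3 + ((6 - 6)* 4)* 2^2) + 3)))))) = 58050 / 343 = 169.24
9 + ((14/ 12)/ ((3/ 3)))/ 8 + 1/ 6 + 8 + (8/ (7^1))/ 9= 17579/ 1008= 17.44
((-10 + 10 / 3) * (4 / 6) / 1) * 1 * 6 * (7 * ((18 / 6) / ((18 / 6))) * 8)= -4480 / 3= -1493.33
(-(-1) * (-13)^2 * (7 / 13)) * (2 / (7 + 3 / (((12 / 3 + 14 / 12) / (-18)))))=-5642 / 107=-52.73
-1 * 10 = -10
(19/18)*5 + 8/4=131/18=7.28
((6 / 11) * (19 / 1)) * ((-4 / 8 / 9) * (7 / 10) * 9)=-3.63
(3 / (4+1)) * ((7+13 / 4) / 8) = 123 / 160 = 0.77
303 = 303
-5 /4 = -1.25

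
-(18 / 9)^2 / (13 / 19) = -76 / 13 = -5.85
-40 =-40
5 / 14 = 0.36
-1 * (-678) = 678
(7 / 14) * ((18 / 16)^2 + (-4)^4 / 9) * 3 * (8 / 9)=17113 / 432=39.61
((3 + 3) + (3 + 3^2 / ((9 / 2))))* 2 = 22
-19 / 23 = -0.83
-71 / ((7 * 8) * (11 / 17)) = -1207 / 616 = -1.96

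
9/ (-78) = -3/ 26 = -0.12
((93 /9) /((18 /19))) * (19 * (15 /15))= 11191 /54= 207.24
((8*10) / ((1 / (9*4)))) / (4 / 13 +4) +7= 4729 / 7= 675.57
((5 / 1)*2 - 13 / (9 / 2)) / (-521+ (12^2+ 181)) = -16 / 441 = -0.04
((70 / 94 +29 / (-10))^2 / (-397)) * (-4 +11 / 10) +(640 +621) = 1105892711901 / 876973000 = 1261.03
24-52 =-28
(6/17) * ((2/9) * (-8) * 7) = -224/51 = -4.39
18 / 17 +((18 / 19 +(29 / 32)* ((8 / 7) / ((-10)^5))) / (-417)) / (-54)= 21564093590633 / 20365279200000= 1.06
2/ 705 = 0.00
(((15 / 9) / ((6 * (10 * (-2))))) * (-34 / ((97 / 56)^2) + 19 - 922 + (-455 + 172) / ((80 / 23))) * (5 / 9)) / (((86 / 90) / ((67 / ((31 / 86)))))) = 251075552435 / 168007104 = 1494.43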